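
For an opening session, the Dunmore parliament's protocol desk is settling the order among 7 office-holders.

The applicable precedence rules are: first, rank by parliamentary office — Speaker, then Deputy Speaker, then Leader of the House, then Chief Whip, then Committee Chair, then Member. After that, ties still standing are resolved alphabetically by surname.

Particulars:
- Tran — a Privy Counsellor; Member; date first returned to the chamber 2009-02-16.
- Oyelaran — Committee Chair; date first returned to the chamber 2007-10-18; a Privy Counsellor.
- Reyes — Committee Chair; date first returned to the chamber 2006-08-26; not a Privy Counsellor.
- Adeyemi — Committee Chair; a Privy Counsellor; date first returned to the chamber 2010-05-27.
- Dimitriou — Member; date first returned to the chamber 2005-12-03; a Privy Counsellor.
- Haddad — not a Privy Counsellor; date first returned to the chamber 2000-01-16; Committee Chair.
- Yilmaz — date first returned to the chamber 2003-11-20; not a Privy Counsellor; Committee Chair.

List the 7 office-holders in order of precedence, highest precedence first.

By parliamentary office: Adeyemi, Haddad, Oyelaran, Reyes and Yilmaz (Committee Chair); then Dimitriou and Tran (Member).
Among Adeyemi, Haddad, Oyelaran, Reyes and Yilmaz, alphabetically by surname: Adeyemi before Haddad before Oyelaran before Reyes before Yilmaz.
Among Dimitriou and Tran, alphabetically by surname: Dimitriou before Tran.
Full order: Adeyemi, Haddad, Oyelaran, Reyes, Yilmaz, Dimitriou, Tran.

Adeyemi, Haddad, Oyelaran, Reyes, Yilmaz, Dimitriou, Tran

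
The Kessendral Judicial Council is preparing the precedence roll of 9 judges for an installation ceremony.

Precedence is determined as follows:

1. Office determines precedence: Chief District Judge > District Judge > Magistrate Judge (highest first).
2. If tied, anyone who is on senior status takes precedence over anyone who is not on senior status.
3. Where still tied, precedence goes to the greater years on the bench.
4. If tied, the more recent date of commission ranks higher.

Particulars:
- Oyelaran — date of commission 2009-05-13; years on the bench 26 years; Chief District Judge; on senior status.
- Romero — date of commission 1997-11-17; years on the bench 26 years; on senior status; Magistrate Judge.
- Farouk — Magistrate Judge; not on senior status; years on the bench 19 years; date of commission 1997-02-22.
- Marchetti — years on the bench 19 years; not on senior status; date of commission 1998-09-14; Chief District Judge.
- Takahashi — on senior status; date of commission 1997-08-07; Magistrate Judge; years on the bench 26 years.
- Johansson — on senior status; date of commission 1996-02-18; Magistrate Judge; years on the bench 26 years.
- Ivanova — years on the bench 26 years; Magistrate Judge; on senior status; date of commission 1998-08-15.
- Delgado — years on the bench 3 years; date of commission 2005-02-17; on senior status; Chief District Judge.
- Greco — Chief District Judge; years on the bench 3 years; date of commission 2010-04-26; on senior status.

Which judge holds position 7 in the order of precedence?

By office: Oyelaran, Greco, Delgado and Marchetti (Chief District Judge); then Ivanova, Romero, Takahashi, Johansson and Farouk (Magistrate Judge).
Among Oyelaran, Greco, Delgado and Marchetti, on senior status before not on senior status: Oyelaran, Greco and Delgado (on senior status) before Marchetti (not on senior status).
Among Oyelaran, Greco and Delgado, by years on the bench (higher first): Oyelaran (26 years) before Greco and Delgado (3 years).
Among Greco and Delgado, by date of commission (later first): Greco (2010-04-26) before Delgado (2005-02-17).
Among Ivanova, Romero, Takahashi, Johansson and Farouk, on senior status before not on senior status: Ivanova, Romero, Takahashi and Johansson (on senior status) before Farouk (not on senior status).
Ivanova, Romero, Takahashi and Johansson all have years on the bench 26 years, so the next rule applies.
Among Ivanova, Romero, Takahashi and Johansson, by date of commission (later first): Ivanova (1998-08-15) before Romero (1997-11-17) before Takahashi (1997-08-07) before Johansson (1996-02-18).
Order: Oyelaran, Greco, Delgado, Marchetti, Ivanova, Romero, Takahashi, Johansson, Farouk.

Takahashi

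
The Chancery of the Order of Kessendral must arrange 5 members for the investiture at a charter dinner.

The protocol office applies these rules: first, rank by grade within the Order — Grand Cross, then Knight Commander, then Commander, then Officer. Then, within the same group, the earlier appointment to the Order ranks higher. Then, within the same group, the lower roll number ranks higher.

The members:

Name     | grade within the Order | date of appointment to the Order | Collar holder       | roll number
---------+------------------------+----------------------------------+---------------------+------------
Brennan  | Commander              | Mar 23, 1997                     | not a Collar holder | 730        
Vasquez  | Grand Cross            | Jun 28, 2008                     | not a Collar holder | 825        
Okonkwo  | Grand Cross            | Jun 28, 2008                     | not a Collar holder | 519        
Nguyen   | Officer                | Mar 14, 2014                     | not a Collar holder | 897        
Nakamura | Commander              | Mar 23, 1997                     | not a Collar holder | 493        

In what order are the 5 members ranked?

By grade within the Order: Okonkwo and Vasquez (Grand Cross); then Nakamura and Brennan (Commander); then Nguyen (Officer).
Okonkwo and Vasquez both have date of appointment to the Order Jun 28, 2008, so the next rule applies.
Among Okonkwo and Vasquez, by roll number (lower first): Okonkwo (519) before Vasquez (825).
Nakamura and Brennan both have date of appointment to the Order Mar 23, 1997, so the next rule applies.
Among Nakamura and Brennan, by roll number (lower first): Nakamura (493) before Brennan (730).
Full order: Okonkwo, Vasquez, Nakamura, Brennan, Nguyen.

Okonkwo, Vasquez, Nakamura, Brennan, Nguyen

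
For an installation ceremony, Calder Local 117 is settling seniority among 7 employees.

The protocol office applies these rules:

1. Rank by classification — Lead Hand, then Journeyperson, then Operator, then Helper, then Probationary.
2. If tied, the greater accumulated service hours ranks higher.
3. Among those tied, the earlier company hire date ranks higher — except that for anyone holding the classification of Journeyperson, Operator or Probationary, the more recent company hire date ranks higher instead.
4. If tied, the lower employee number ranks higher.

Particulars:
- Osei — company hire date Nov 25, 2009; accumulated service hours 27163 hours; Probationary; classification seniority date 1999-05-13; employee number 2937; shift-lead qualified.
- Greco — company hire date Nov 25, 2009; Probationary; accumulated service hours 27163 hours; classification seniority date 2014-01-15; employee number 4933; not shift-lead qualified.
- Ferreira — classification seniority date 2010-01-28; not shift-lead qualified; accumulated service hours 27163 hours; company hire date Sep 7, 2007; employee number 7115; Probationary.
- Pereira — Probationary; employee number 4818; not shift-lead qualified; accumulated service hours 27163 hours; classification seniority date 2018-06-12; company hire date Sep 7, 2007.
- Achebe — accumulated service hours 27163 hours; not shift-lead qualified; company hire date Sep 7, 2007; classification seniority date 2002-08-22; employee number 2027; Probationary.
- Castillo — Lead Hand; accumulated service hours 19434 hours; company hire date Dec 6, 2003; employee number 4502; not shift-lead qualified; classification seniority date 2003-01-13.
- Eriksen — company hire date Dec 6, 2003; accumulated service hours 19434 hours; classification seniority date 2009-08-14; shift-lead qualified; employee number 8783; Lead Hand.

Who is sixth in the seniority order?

By classification: Castillo and Eriksen (Lead Hand); then Osei, Greco, Achebe, Pereira and Ferreira (Probationary).
Castillo and Eriksen both have accumulated service hours 19434 hours, so the next rule applies.
Castillo and Eriksen both have company hire date Dec 6, 2003, so the next rule applies.
Among Castillo and Eriksen, by employee number (lower first): Castillo (4502) before Eriksen (8783).
Osei, Greco, Achebe, Pereira and Ferreira all have accumulated service hours 27163 hours, so the next rule applies.
Among Osei, Greco, Achebe, Pereira and Ferreira, by company hire date (later first) (reversed rule for this group): Osei and Greco (Nov 25, 2009) before Achebe, Pereira and Ferreira (Sep 7, 2007).
Among Osei and Greco, by employee number (lower first): Osei (2937) before Greco (4933).
Among Achebe, Pereira and Ferreira, by employee number (lower first): Achebe (2027) before Pereira (4818) before Ferreira (7115).
Order: Castillo, Eriksen, Osei, Greco, Achebe, Pereira, Ferreira.

Pereira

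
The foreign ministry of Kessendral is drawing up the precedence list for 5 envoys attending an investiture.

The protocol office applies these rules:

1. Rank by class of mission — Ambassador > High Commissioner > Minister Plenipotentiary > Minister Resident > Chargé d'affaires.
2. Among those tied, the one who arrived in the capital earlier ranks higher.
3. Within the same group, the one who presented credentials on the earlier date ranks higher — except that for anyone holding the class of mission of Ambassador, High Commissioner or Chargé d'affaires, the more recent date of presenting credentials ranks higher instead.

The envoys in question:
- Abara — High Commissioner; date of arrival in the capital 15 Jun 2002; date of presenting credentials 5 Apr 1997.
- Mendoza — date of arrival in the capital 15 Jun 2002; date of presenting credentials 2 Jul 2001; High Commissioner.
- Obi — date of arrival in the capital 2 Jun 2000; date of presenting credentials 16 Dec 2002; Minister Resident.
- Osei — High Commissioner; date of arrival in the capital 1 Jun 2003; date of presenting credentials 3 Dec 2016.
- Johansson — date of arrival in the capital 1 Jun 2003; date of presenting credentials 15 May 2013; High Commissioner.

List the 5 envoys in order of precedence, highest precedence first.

Mendoza, Abara, Osei, Johansson, Obi

By class of mission: Mendoza, Abara, Osei and Johansson (High Commissioner); then Obi (Minister Resident).
Among Mendoza, Abara, Osei and Johansson, by date of arrival in the capital (earlier first): Mendoza and Abara (15 Jun 2002) before Osei and Johansson (1 Jun 2003).
Among Mendoza and Abara, by date of presenting credentials (later first) (reversed rule for this group): Mendoza (2 Jul 2001) before Abara (5 Apr 1997).
Among Osei and Johansson, by date of presenting credentials (later first) (reversed rule for this group): Osei (3 Dec 2016) before Johansson (15 May 2013).
Full order: Mendoza, Abara, Osei, Johansson, Obi.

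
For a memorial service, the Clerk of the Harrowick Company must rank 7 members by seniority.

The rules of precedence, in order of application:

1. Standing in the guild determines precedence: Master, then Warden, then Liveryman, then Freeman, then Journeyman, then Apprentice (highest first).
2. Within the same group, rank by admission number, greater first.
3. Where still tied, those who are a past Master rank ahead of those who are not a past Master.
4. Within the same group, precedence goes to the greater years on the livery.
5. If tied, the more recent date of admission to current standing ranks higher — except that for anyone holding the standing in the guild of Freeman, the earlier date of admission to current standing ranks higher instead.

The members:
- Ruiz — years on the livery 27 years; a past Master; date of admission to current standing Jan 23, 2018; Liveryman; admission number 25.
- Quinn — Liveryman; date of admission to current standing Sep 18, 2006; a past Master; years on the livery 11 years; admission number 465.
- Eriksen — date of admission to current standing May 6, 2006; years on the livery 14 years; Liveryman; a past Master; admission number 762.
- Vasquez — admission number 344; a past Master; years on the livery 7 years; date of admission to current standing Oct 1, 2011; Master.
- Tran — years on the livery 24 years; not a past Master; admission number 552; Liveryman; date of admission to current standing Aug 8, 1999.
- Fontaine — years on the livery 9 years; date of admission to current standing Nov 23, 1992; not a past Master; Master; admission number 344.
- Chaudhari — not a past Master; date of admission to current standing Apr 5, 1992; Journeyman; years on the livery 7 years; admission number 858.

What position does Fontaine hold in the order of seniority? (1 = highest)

By standing in the guild: Vasquez and Fontaine (Master); then Eriksen, Tran, Quinn and Ruiz (Liveryman); then Chaudhari (Journeyman).
Vasquez and Fontaine both have admission number 344, so the next rule applies.
Among Vasquez and Fontaine, a past Master before not a past Master: Vasquez (a past Master) before Fontaine (not a past Master).
Among Eriksen, Tran, Quinn and Ruiz, by admission number (higher first): Eriksen (762) before Tran (552) before Quinn (465) before Ruiz (25).
Order: Vasquez, Fontaine, Eriksen, Tran, Quinn, Ruiz, Chaudhari. So position 2.

2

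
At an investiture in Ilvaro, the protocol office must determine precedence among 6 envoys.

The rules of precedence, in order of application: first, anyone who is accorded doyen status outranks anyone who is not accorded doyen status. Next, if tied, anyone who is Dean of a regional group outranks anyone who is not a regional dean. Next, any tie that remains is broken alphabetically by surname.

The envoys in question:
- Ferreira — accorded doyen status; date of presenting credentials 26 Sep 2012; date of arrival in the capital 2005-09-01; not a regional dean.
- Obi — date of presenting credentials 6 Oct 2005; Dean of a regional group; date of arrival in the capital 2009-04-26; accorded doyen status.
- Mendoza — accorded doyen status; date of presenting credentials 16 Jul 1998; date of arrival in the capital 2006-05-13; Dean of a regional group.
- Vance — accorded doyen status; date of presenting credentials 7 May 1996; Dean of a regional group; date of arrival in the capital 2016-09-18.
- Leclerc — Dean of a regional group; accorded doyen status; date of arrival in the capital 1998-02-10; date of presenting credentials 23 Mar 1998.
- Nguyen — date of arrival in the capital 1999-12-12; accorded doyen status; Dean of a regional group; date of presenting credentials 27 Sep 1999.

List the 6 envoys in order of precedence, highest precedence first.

By the first rule: Leclerc, Mendoza, Nguyen, Obi, Vance and Ferreira (each accorded doyen status).
Among Leclerc, Mendoza, Nguyen, Obi, Vance and Ferreira, Dean of a regional group before not a regional dean: Leclerc, Mendoza, Nguyen, Obi and Vance (Dean of a regional group) before Ferreira (not a regional dean).
Among Leclerc, Mendoza, Nguyen, Obi and Vance, alphabetically by surname: Leclerc before Mendoza before Nguyen before Obi before Vance.
Full order: Leclerc, Mendoza, Nguyen, Obi, Vance, Ferreira.

Leclerc, Mendoza, Nguyen, Obi, Vance, Ferreira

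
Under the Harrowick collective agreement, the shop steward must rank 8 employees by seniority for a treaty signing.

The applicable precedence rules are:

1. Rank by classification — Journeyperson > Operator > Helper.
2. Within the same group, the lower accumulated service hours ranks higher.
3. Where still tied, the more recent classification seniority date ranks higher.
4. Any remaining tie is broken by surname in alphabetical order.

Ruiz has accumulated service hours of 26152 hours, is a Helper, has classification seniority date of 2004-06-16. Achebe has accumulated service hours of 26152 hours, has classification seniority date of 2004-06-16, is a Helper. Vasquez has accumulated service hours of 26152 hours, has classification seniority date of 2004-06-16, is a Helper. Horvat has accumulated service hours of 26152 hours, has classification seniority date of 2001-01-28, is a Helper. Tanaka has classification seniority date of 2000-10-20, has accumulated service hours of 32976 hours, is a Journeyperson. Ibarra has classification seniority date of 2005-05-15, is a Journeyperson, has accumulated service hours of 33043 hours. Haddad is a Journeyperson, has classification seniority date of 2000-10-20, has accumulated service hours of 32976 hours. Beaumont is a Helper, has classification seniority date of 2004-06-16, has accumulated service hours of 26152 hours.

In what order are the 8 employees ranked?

By classification: Haddad, Tanaka and Ibarra (Journeyperson); then Achebe, Beaumont, Ruiz, Vasquez and Horvat (Helper).
Among Haddad, Tanaka and Ibarra, by accumulated service hours (lower first): Haddad and Tanaka (32976 hours) before Ibarra (33043 hours).
Haddad and Tanaka both have classification seniority date 2000-10-20, so the next rule applies.
Among Haddad and Tanaka, alphabetically by surname: Haddad before Tanaka.
Achebe, Beaumont, Ruiz, Vasquez and Horvat all have accumulated service hours 26152 hours, so the next rule applies.
Among Achebe, Beaumont, Ruiz, Vasquez and Horvat, by classification seniority date (later first): Achebe, Beaumont, Ruiz and Vasquez (2004-06-16) before Horvat (2001-01-28).
Among Achebe, Beaumont, Ruiz and Vasquez, alphabetically by surname: Achebe before Beaumont before Ruiz before Vasquez.
Full order: Haddad, Tanaka, Ibarra, Achebe, Beaumont, Ruiz, Vasquez, Horvat.

Haddad, Tanaka, Ibarra, Achebe, Beaumont, Ruiz, Vasquez, Horvat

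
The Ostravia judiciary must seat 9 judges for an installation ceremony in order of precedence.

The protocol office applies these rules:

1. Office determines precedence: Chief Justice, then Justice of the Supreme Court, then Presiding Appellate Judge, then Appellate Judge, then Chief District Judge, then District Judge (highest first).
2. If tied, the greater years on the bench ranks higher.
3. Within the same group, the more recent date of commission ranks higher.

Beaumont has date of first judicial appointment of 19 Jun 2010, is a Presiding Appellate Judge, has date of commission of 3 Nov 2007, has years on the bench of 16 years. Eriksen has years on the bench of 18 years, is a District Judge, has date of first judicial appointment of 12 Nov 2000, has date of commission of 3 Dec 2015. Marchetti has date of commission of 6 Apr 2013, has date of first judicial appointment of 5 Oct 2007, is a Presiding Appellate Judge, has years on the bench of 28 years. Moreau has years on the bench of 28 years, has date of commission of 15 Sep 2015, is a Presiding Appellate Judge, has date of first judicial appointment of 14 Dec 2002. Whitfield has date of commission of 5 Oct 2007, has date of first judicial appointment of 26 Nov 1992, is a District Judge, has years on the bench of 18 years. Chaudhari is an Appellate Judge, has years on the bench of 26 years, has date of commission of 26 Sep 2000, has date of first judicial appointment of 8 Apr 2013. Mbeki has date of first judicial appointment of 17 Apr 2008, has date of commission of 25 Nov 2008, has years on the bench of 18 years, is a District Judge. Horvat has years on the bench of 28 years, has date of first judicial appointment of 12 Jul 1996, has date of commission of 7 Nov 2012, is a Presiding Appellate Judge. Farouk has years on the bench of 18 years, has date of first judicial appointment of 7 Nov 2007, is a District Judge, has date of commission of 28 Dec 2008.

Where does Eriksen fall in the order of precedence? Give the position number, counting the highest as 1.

6

By office: Moreau, Marchetti, Horvat and Beaumont (Presiding Appellate Judge); then Chaudhari (Appellate Judge); then Eriksen, Farouk, Mbeki and Whitfield (District Judge).
Among Moreau, Marchetti, Horvat and Beaumont, by years on the bench (higher first): Moreau, Marchetti and Horvat (28 years) before Beaumont (16 years).
Among Moreau, Marchetti and Horvat, by date of commission (later first): Moreau (15 Sep 2015) before Marchetti (6 Apr 2013) before Horvat (7 Nov 2012).
Eriksen, Farouk, Mbeki and Whitfield all have years on the bench 18 years, so the next rule applies.
Among Eriksen, Farouk, Mbeki and Whitfield, by date of commission (later first): Eriksen (3 Dec 2015) before Farouk (28 Dec 2008) before Mbeki (25 Nov 2008) before Whitfield (5 Oct 2007).
Order: Moreau, Marchetti, Horvat, Beaumont, Chaudhari, Eriksen, Farouk, Mbeki, Whitfield. So position 6.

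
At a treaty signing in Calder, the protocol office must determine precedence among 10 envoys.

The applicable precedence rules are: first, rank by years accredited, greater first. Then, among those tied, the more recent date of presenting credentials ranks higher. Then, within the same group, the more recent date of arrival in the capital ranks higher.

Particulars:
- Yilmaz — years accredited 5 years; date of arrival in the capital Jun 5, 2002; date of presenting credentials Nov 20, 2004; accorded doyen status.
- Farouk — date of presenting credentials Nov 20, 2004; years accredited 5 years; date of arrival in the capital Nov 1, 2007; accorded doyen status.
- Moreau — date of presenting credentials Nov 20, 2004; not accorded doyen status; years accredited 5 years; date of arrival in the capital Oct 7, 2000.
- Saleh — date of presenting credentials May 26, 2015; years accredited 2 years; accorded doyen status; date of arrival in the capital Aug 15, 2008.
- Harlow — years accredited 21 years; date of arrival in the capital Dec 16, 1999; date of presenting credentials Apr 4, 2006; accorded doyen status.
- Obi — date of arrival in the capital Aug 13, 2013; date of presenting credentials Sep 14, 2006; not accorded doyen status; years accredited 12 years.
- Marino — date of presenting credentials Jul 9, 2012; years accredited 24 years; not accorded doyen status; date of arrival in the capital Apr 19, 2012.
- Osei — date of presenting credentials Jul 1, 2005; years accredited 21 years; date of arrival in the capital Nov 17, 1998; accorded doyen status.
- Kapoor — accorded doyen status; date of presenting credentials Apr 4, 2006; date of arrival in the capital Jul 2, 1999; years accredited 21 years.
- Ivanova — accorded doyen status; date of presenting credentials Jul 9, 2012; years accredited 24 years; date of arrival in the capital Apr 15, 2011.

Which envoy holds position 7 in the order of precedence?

By years accredited (higher first): Marino and Ivanova (both 24 years); then Harlow, Kapoor and Osei (each 21 years); then Obi (12 years); then Farouk, Yilmaz and Moreau (each 5 years); then Saleh (2 years).
Marino and Ivanova both have date of presenting credentials Jul 9, 2012, so the next rule applies.
Among Marino and Ivanova, by date of arrival in the capital (later first): Marino (Apr 19, 2012) before Ivanova (Apr 15, 2011).
Among Harlow, Kapoor and Osei, by date of presenting credentials (later first): Harlow and Kapoor (Apr 4, 2006) before Osei (Jul 1, 2005).
Among Harlow and Kapoor, by date of arrival in the capital (later first): Harlow (Dec 16, 1999) before Kapoor (Jul 2, 1999).
Farouk, Yilmaz and Moreau all have date of presenting credentials Nov 20, 2004, so the next rule applies.
Among Farouk, Yilmaz and Moreau, by date of arrival in the capital (later first): Farouk (Nov 1, 2007) before Yilmaz (Jun 5, 2002) before Moreau (Oct 7, 2000).
Order: Marino, Ivanova, Harlow, Kapoor, Osei, Obi, Farouk, Yilmaz, Moreau, Saleh.

Farouk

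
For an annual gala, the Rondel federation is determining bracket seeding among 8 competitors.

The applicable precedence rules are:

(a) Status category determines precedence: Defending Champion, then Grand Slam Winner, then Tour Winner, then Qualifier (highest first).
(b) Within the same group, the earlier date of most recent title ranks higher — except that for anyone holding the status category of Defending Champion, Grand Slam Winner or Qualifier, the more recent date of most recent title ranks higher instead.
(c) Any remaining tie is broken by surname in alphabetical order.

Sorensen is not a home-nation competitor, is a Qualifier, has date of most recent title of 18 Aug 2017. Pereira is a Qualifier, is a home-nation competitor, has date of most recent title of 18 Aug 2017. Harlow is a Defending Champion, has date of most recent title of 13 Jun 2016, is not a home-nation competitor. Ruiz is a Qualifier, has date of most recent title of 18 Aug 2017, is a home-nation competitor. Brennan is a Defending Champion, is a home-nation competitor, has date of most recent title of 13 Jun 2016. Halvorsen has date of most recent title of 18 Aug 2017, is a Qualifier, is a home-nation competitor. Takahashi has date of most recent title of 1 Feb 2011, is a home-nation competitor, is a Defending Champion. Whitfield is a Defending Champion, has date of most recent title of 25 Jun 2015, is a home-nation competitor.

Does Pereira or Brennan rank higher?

Brennan

By status category: Brennan, Harlow, Whitfield and Takahashi (Defending Champion); then Halvorsen, Pereira, Ruiz and Sorensen (Qualifier).
Among Brennan, Harlow, Whitfield and Takahashi, by date of most recent title (later first) (reversed rule for this group): Brennan and Harlow (13 Jun 2016) before Whitfield (25 Jun 2015) before Takahashi (1 Feb 2011).
Among Brennan and Harlow, alphabetically by surname: Brennan before Harlow.
Halvorsen, Pereira, Ruiz and Sorensen all have date of most recent title 18 Aug 2017, so the next rule applies.
Among Halvorsen, Pereira, Ruiz and Sorensen, alphabetically by surname: Halvorsen before Pereira before Ruiz before Sorensen.
So Brennan takes precedence.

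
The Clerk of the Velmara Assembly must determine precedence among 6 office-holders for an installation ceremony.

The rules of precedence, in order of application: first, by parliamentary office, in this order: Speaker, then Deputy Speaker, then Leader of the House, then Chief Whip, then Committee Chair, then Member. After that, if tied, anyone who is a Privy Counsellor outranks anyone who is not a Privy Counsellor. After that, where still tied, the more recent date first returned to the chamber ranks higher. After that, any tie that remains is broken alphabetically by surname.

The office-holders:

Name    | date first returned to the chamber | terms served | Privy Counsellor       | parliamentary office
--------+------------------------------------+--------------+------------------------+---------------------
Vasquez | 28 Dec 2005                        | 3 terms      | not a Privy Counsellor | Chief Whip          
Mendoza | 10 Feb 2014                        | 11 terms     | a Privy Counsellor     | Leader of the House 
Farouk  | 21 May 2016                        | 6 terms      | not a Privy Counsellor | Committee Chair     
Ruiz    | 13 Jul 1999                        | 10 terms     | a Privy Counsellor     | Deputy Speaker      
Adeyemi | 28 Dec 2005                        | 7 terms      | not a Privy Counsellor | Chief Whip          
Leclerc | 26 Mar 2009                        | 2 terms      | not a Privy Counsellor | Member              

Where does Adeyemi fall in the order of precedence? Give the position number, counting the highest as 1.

By parliamentary office: Ruiz (Deputy Speaker); then Mendoza (Leader of the House); then Adeyemi and Vasquez (Chief Whip); then Farouk (Committee Chair); then Leclerc (Member).
Adeyemi and Vasquez are each not a Privy Counsellor, so the next rule applies.
Adeyemi and Vasquez both have date first returned to the chamber 28 Dec 2005, so the next rule applies.
Among Adeyemi and Vasquez, alphabetically by surname: Adeyemi before Vasquez.
Order: Ruiz, Mendoza, Adeyemi, Vasquez, Farouk, Leclerc. So position 3.

3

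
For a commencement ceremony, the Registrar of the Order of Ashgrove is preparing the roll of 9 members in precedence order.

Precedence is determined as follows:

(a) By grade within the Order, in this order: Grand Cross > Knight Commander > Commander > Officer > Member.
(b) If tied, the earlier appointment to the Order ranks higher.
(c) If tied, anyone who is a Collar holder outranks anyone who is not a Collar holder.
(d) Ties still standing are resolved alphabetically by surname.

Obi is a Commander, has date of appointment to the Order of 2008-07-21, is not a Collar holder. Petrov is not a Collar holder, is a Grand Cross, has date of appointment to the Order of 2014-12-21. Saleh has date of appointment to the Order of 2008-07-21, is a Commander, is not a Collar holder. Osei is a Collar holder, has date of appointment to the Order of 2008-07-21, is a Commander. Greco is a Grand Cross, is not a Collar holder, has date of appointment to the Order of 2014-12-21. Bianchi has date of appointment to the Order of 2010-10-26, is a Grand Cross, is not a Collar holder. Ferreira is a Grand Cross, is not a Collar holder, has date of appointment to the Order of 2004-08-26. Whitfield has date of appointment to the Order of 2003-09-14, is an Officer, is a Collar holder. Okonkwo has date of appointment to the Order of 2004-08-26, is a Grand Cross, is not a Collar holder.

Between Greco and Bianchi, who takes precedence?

Bianchi

By grade within the Order: Ferreira, Okonkwo, Bianchi, Greco and Petrov (Grand Cross); then Osei, Obi and Saleh (Commander); then Whitfield (Officer).
Among Ferreira, Okonkwo, Bianchi, Greco and Petrov, by date of appointment to the Order (earlier first): Ferreira and Okonkwo (2004-08-26) before Bianchi (2010-10-26) before Greco and Petrov (2014-12-21).
Ferreira and Okonkwo are each not a Collar holder, so the next rule applies.
Among Ferreira and Okonkwo, alphabetically by surname: Ferreira before Okonkwo.
Greco and Petrov are each not a Collar holder, so the next rule applies.
Among Greco and Petrov, alphabetically by surname: Greco before Petrov.
Osei, Obi and Saleh all have date of appointment to the Order 2008-07-21, so the next rule applies.
Among Osei, Obi and Saleh, a Collar holder before not a Collar holder: Osei (a Collar holder) before Obi and Saleh (not a Collar holder).
Among Obi and Saleh, alphabetically by surname: Obi before Saleh.
So Bianchi takes precedence.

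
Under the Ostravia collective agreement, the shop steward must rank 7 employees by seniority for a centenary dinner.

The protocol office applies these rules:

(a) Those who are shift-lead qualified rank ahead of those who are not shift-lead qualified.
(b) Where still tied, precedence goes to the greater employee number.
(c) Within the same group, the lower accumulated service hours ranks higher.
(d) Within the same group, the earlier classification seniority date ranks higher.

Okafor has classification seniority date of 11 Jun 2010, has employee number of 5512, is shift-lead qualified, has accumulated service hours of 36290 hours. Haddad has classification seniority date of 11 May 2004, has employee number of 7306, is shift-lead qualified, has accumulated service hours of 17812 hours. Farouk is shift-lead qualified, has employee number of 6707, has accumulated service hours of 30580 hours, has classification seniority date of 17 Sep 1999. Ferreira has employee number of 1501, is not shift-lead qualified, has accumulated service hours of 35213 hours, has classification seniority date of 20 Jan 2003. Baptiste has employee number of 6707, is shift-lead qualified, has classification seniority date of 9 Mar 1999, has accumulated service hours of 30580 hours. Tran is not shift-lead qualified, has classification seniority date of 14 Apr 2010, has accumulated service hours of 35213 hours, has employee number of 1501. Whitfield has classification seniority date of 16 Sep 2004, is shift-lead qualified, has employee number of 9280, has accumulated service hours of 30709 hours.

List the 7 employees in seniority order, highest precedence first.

Whitfield, Haddad, Baptiste, Farouk, Okafor, Ferreira, Tran

By the first rule: Whitfield, Haddad, Baptiste, Farouk and Okafor (each shift-lead qualified); then Ferreira and Tran (both not shift-lead qualified).
Among Whitfield, Haddad, Baptiste, Farouk and Okafor, by employee number (higher first): Whitfield (9280) before Haddad (7306) before Baptiste and Farouk (6707) before Okafor (5512).
Baptiste and Farouk both have accumulated service hours 30580 hours, so the next rule applies.
Among Baptiste and Farouk, by classification seniority date (earlier first): Baptiste (9 Mar 1999) before Farouk (17 Sep 1999).
Ferreira and Tran both have employee number 1501, so the next rule applies.
Ferreira and Tran both have accumulated service hours 35213 hours, so the next rule applies.
Among Ferreira and Tran, by classification seniority date (earlier first): Ferreira (20 Jan 2003) before Tran (14 Apr 2010).
Full order: Whitfield, Haddad, Baptiste, Farouk, Okafor, Ferreira, Tran.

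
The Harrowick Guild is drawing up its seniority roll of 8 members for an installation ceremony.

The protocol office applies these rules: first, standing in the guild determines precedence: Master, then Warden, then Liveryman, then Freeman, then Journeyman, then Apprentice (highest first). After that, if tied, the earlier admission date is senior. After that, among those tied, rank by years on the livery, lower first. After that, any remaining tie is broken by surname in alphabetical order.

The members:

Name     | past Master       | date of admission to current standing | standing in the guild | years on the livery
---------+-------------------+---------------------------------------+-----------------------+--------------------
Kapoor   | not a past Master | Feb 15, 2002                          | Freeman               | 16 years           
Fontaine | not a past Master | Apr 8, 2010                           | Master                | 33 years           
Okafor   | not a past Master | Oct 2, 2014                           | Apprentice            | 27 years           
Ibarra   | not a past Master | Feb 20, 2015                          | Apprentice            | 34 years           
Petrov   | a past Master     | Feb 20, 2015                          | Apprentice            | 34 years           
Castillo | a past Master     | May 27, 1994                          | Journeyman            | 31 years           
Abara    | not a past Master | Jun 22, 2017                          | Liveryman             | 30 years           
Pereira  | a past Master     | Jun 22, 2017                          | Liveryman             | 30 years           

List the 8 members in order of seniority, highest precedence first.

By standing in the guild: Fontaine (Master); then Abara and Pereira (Liveryman); then Kapoor (Freeman); then Castillo (Journeyman); then Okafor, Ibarra and Petrov (Apprentice).
Abara and Pereira both have date of admission to current standing Jun 22, 2017, so the next rule applies.
Abara and Pereira both have years on the livery 30 years, so the next rule applies.
Among Abara and Pereira, alphabetically by surname: Abara before Pereira.
Among Okafor, Ibarra and Petrov, by date of admission to current standing (earlier first): Okafor (Oct 2, 2014) before Ibarra and Petrov (Feb 20, 2015).
Ibarra and Petrov both have years on the livery 34 years, so the next rule applies.
Among Ibarra and Petrov, alphabetically by surname: Ibarra before Petrov.
Full order: Fontaine, Abara, Pereira, Kapoor, Castillo, Okafor, Ibarra, Petrov.

Fontaine, Abara, Pereira, Kapoor, Castillo, Okafor, Ibarra, Petrov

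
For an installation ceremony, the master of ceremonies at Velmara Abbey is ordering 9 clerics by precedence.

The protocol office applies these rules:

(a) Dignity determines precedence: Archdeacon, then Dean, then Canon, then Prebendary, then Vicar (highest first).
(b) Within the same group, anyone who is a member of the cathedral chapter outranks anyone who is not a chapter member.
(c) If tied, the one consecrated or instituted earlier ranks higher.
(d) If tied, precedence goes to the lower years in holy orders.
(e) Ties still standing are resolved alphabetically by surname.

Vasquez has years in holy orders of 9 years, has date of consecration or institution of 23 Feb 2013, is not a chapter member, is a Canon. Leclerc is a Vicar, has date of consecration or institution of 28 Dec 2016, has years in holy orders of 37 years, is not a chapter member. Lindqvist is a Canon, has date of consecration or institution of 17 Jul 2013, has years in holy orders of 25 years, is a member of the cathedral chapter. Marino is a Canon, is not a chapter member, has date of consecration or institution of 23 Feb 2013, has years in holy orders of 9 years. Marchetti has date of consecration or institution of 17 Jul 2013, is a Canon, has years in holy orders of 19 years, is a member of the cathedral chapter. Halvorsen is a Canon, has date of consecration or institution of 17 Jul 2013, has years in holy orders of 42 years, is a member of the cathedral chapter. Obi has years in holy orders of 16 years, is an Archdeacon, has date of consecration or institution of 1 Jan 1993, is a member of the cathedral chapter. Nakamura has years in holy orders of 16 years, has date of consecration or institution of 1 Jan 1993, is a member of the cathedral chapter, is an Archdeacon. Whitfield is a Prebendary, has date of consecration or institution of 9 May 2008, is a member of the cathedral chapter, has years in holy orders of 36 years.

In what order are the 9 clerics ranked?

Nakamura, Obi, Marchetti, Lindqvist, Halvorsen, Marino, Vasquez, Whitfield, Leclerc

By dignity: Nakamura and Obi (Archdeacon); then Marchetti, Lindqvist, Halvorsen, Marino and Vasquez (Canon); then Whitfield (Prebendary); then Leclerc (Vicar).
Nakamura and Obi are each a member of the cathedral chapter, so the next rule applies.
Nakamura and Obi both have date of consecration or institution 1 Jan 1993, so the next rule applies.
Nakamura and Obi both have years in holy orders 16 years, so the next rule applies.
Among Nakamura and Obi, alphabetically by surname: Nakamura before Obi.
Among Marchetti, Lindqvist, Halvorsen, Marino and Vasquez, a member of the cathedral chapter before not a chapter member: Marchetti, Lindqvist and Halvorsen (a member of the cathedral chapter) before Marino and Vasquez (not a chapter member).
Marchetti, Lindqvist and Halvorsen all have date of consecration or institution 17 Jul 2013, so the next rule applies.
Among Marchetti, Lindqvist and Halvorsen, by years in holy orders (lower first): Marchetti (19 years) before Lindqvist (25 years) before Halvorsen (42 years).
Marino and Vasquez both have date of consecration or institution 23 Feb 2013, so the next rule applies.
Marino and Vasquez both have years in holy orders 9 years, so the next rule applies.
Among Marino and Vasquez, alphabetically by surname: Marino before Vasquez.
Full order: Nakamura, Obi, Marchetti, Lindqvist, Halvorsen, Marino, Vasquez, Whitfield, Leclerc.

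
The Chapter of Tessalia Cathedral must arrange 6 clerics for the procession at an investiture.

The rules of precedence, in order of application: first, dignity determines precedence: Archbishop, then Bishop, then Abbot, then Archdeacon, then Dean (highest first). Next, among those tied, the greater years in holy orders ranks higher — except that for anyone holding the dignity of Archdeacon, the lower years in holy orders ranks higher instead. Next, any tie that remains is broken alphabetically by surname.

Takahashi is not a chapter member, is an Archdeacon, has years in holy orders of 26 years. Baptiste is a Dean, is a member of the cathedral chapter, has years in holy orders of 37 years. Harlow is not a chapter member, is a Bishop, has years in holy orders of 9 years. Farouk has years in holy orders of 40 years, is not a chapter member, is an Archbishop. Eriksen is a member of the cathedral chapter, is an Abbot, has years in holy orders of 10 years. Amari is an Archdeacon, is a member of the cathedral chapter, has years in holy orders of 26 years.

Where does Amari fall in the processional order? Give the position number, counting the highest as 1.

4

By dignity: Farouk (Archbishop); then Harlow (Bishop); then Eriksen (Abbot); then Amari and Takahashi (Archdeacon); then Baptiste (Dean).
Amari and Takahashi both have years in holy orders 26 years, so the next rule applies.
Among Amari and Takahashi, alphabetically by surname: Amari before Takahashi.
Order: Farouk, Harlow, Eriksen, Amari, Takahashi, Baptiste. So position 4.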